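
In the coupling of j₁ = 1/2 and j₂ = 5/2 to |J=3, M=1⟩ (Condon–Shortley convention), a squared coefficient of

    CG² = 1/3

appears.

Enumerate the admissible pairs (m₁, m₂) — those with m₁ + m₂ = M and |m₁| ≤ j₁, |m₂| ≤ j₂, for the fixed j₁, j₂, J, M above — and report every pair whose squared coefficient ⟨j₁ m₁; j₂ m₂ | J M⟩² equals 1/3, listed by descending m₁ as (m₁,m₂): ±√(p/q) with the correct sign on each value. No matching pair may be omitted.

(-1/2,3/2): +√(1/3)

Admissible pairs with m₁+m₂ = M = 1: (-1/2,3/2), (1/2,1/2)
  (m₁,m₂)=(1/2,1/2): CG² = 2/3, CG = +√(2/3)
  (m₁,m₂)=(-1/2,3/2): CG² = 1/3, CG = +√(1/3)   ← matches the target
Pairs with CG² = 1/3: (-1/2,3/2): +√(1/3)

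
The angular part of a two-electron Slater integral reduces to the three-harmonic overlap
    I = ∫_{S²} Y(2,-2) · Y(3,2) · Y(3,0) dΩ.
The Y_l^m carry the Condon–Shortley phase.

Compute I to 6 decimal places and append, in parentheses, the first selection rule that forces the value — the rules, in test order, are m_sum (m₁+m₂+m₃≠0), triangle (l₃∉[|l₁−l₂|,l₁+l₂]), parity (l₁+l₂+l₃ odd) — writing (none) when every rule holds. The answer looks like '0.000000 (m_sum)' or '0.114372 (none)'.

Rules hold: Σm=0, L=8 even, 1≤3≤5.
N = 5·7·7 = 245
Δ = 2!·2!·4!/9! = 1/3780
Racah Σ t=0..2: t=0:+1/24 t=1:−1/4 t=2:+1/24 = -1/6
⇒ 3j(2 3 3; 0 0 0)² = 4/105, sgn +1
Racah Σ t=2..2: t=2:+1/24 = 1/24
⇒ 3j(2 3 3; -2 2 0)² = 1/21, sgn -1
4πI² = N·(3j₀)²·(3jₘ)² = 4/9
I = -1·√(0.444444/4π) = -0.18806319
No selection rule forces the value: the integral is nonzero (none).

-0.188063 (none)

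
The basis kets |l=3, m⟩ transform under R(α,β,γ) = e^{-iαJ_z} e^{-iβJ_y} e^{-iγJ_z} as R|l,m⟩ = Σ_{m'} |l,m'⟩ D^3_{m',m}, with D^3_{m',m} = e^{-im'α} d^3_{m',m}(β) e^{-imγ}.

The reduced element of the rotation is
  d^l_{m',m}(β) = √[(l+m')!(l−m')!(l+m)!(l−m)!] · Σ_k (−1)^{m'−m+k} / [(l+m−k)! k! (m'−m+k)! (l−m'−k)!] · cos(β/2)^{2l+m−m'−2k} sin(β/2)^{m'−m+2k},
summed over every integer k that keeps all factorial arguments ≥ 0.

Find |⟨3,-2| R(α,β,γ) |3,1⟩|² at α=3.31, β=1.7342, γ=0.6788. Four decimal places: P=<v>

P=0.0539

D^3_{-2,1}(3.3100,1.7342,0.6788) = e^{-i·-2·3.3100}·d^3_{-2,1}(1.7342)·e^{-i·1·0.6788}. Compute d first:
Half-angle: c=0.647040, s=0.762456. N=√(1·120·24·2)=75.894664
Admissible k: 3..4 (factorial args all ≥0)
  k=3: (−1)^0·75.8947/(12)·0.6470^3·0.7625^3 = +0.759396
  k=4: (−1)^1·75.8947/(24)·0.6470^1·0.7625^5 = -0.527235
d^3_{-2,1}(1.7342) = +0.759396 -0.527235 = +0.232160
|D^3_{-2,1}|² = |d^3_{-2,1}(β)|² = (+0.232160)² = 0.053898 (the z-rotation phases have unit modulus)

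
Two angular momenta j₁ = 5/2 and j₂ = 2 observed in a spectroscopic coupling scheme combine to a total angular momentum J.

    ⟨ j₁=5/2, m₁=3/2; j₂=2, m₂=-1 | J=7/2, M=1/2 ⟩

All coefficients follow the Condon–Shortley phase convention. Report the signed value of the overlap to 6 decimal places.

j₁+j₂−J=1  J+j₁−j₂=4  J−j₁+j₂=3  j₁+j₂+J+1=9
(j₁±m₁, j₂±m₂, J±M) = (4,1,1,3,4,3)
P² = 2304/35
sum k=0..1:
  [0] +1/12 = 1/12
  [1] −1/144 = -1/144
S = 11/144
C² = P²·S² = 121/315 ; C = +0.619780

+√(121/315) ≈ +0.619780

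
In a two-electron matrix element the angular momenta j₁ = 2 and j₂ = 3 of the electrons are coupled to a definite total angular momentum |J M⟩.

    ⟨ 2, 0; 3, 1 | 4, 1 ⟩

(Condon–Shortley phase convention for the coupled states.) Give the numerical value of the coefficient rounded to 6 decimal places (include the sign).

j₁+j₂−J=1  J+j₁−j₂=3  J−j₁+j₂=5  j₁+j₂+J+1=10
(j₁±m₁, j₂±m₂, J±M) = (2,2,4,2,5,3)
P² = 1728/7
sum k=0..1:
  [0] +1/48 = 1/48
  [1] −1/24 = -1/24
S = -1/48
C² = P²·S² = 3/28 ; C = -0.327327

-0.327327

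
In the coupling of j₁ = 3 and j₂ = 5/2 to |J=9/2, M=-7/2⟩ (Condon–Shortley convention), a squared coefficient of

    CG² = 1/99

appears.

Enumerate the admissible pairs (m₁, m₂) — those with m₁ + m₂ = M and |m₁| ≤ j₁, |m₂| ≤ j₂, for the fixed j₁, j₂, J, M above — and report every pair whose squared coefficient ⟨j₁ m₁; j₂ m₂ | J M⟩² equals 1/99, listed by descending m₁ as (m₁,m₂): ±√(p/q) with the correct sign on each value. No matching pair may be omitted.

Admissible pairs with m₁+m₂ = M = -7/2: (-3,-1/2), (-2,-3/2), (-1,-5/2)
  (m₁,m₂)=(-1,-5/2): CG² = 50/99, CG = +√(50/99)
  (m₁,m₂)=(-2,-3/2): CG² = 1/99, CG = −√(1/99)   ← matches the target
  (m₁,m₂)=(-3,-1/2): CG² = 16/33, CG = −√(16/33)
Pairs with CG² = 1/99: (-2,-3/2): −√(1/99)

(-2,-3/2): −√(1/99)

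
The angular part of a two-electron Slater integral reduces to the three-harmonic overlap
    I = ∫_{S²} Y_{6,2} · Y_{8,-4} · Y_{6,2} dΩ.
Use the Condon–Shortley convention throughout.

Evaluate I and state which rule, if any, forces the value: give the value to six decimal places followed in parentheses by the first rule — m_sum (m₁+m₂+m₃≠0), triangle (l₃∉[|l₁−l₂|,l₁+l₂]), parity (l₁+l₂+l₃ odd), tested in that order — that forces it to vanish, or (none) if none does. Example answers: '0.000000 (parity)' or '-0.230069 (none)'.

0.121873 (none)

Rules hold: Σm=0, L=20 even, 2≤6≤14.
N = 13·17·13 = 2873
Δ = 8!·4!·8!/21! = 1/1309458150
Racah Σ t=2..6: t=2:+1/49766400 t=3:−1/3110400 t=4:+1/1327104 t=5:−1/3110400 t=6:+1/49766400 = 1/6635520
⇒ 3j(6 8 6; 0 0 0)² = 350/46189, sgn +1
Racah Σ t=0..4: t=0:+1/557383680 t=1:−1/21772800 t=2:+1/8294400 t=3:−1/21772800 t=4:+1/557383680 = 1/30965760
⇒ 3j(6 8 6; 2 -4 2)² = 36/4199, sgn +1
4πI² = N·(3j₀)²·(3jₘ)² = 12600/67507
I = +1·√(0.186647/4π) = 0.12187256
No selection rule forces the value: the integral is nonzero (none).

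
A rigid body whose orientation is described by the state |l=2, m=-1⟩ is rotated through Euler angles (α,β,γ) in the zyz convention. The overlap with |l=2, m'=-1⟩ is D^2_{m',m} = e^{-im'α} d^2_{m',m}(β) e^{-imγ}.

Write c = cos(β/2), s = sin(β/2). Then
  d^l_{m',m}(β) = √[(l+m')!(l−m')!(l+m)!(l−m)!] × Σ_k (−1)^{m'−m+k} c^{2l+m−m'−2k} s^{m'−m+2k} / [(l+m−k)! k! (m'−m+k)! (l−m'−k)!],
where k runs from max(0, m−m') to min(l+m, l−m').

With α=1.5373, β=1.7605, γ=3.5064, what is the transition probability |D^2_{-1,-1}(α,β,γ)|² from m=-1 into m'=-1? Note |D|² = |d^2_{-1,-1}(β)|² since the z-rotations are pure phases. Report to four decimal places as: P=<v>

Split into d^2_{-1,-1}(β=1.7605) × two z-phases.
c=cos(1.760500/2)=0.636958, s=sin(1.760500/2)=0.770898; N=√[1·6·1·6]=6.000000
The bounds max(0,m−m')=0 and min(l+m,l−m')=1 give 2 terms
  k=0: (−1)^0·6.0000/(6)·0.6370^4·0.7709^0 = +0.164606
  k=1: (−1)^1·6.0000/(2)·0.6370^2·0.7709^2 = -0.723332
d^2_{-1,-1}(1.7605) = +0.164606 -0.723332 = -0.558726
|D^2_{-1,-1}|² = |d^2_{-1,-1}(β)|² = (-0.558726)² = 0.312175 (the z-rotation phases have unit modulus)

P=0.3122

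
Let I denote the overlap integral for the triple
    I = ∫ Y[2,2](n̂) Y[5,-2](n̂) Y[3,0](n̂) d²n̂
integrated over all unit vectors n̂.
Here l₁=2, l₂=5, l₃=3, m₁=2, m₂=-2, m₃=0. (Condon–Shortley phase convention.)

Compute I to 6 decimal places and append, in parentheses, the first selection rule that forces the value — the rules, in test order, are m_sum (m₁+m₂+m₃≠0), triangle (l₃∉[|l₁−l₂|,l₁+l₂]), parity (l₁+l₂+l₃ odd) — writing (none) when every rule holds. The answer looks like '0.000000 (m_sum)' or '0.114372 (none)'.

0.141758 (none)

Checks pass: Σm=0; 10 even; l₃=3∈[3,7].
(2·2+1)(2·5+1)(2·3+1) = 385
Δ: 4! 0! 6! / 11! → 1/2310
sum: t=2:+1/144 = 1/144
3j²(2 5 3; 0 0 0) = Δ·Π!·Σ² = 10/231  (sign -1)
sum: t=0:+1/864 = 1/864
3j²(2 5 3; 2 -2 0) = Δ·Π!·Σ² = 1/66  (sign -1)
combine: 4πI² = 385·10/231·1/66 = 25/99
take √, sign +1: I = 0.14175797
No selection rule forces the value: the integral is nonzero (none).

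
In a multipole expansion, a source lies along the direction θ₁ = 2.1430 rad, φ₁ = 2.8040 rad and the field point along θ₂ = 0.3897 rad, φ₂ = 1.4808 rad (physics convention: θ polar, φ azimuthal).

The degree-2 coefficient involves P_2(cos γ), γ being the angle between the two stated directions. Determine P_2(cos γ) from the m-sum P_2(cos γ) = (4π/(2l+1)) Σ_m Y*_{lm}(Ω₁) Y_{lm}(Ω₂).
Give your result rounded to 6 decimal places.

-0.232099

Summing Y*_{l m}(θ₁,φ₁)·Y_{l m}(θ₂,φ₂) over m ∈ [−2, 2]; prefactor 4π/(2·2+1) = 2.513274:
  term(m=-2) = -0.013393+0.007233i   from Y*(Ω₁)=+0.213114-0.170646i, Y(Ω₂)=-0.054851-0.009981i
  term(m=-1) = -0.023400-0.092570i   from Y*(Ω₁)=+0.331838-0.116485i, Y(Ω₂)=+0.024400-0.270395i
  term(m=+0) = -0.018764-0.000000i   from Y*(Ω₁)=-0.037966-0.000000i, Y(Ω₂)=+0.494220+0.000000i
  term(m=+1) = -0.023400+0.092570i   from Y*(Ω₁)=-0.331838-0.116485i, Y(Ω₂)=-0.024400-0.270395i
  term(m=+2) = -0.013393-0.007233i   from Y*(Ω₁)=+0.213114+0.170646i, Y(Ω₂)=-0.054851+0.009981i
Σ over m = -0.092349-0.000000i; ×(4π/5) → -0.232099-0.000000i. Real part: -0.232099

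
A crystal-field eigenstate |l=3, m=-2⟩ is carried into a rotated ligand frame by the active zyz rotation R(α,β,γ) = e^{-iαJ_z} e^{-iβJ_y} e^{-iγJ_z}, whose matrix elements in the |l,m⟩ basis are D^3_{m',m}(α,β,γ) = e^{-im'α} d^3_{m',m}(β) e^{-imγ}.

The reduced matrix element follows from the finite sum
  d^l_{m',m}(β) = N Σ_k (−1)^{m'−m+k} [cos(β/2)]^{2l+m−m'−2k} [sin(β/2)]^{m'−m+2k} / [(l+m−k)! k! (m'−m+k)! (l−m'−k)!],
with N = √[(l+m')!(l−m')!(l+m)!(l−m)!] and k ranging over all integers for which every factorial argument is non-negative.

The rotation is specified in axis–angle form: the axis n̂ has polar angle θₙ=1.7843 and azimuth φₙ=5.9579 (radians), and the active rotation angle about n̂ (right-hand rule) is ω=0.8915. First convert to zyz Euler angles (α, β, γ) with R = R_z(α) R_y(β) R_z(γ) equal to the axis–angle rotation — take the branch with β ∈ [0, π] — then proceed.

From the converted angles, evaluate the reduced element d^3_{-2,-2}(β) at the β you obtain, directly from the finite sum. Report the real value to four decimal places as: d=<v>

d=-0.0441

Axis–angle → zyz. n̂ = (sinθₙcosφₙ, sinθₙsinφₙ, cosθₙ) = (+0.926045, -0.312323, -0.211885), ω = 0.8915.
R = I cosω + sinω [n̂]ₓ + (1−cosω) n̂n̂ᵀ gives
  R = [+0.947047, +0.057329, -0.315936; -0.272371, +0.664509, -0.695875; +0.170048, +0.745078, +0.644936]
β = atan2(√(R₁₃²+R₂₃²), R₃₃) = 0.869857; α = atan2(R₂₃, R₁₃) mod 2π = 4.286204; γ = atan2(R₃₂, −R₃₁) mod 2π = 1.795182
d^3_{-2,-2}(β=0.8699) via the finite sum:
Half-angle: c=0.906900, s=0.421346. N=√(1·120·1·120)=120.000000
k: max(0,(-2)−(-2))=0 … min(3+(-2),3−(-2))=1
  k=0: (−1)^0·120.0000/(120)·0.9069^6·0.4213^0 = +0.556361
  k=1: (−1)^1·120.0000/(24)·0.9069^4·0.4213^2 = -0.600461
d^3_{-2,-2}(0.8699) = +0.556361 -0.600461 = -0.044100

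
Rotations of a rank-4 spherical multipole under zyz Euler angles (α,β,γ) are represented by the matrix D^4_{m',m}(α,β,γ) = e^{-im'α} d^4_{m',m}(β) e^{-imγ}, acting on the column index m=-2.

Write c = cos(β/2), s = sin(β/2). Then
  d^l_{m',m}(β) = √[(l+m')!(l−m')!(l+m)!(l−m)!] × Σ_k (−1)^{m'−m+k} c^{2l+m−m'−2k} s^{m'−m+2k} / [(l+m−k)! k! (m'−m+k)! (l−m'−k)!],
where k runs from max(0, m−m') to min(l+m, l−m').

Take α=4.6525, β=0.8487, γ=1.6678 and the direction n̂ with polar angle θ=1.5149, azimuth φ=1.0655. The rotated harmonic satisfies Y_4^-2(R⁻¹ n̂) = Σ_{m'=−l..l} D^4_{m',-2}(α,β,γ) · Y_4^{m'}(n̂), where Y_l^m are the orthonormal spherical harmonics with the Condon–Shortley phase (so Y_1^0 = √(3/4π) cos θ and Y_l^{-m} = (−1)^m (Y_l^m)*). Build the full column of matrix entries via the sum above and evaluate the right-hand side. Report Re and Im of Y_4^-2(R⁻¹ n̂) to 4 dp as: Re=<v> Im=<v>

Need the full column D^4_{m',-2} for m'=−4..4 at α=4.6525, β=0.8487, γ=1.6678.
cos(β/2)=0.911307, sin(β/2)=0.411729
d^4_{-4,-2}: single k=2 term ⇒ +0.513793;  D = -0.513260+0.023394i
d^4_{-3,-2}: k∈[1..2] ⇒ +0.804130 -0.492426 = +0.311705;  D = +0.004470-0.311673i
d^4_{-2,-2}: k∈[0..2] ⇒ +0.475681 -1.165172 +0.297299 = -0.392192;  D = -0.391112-0.029085i
d^4_{-1,-2}: k∈[0..2] ⇒ -0.911798 +0.930597 -0.126638 = -0.107839;  D = +0.014420-0.106871i
d^4_{0,-2}: k∈[0..2] ⇒ +0.921149 -0.501409 +0.038381 = +0.458122;  D = -0.449527-0.088323i
d^4_{1,-2}: k∈[0..2] ⇒ -0.620398 +0.189957 -0.007755 = -0.438196;  D = -0.110065+0.424148i
d^4_{2,-2}: k∈[0..2] ⇒ +0.297299 -0.048549 +0.000826 = +0.249576;  D = +0.237390+0.077034i
d^4_{3,-2}: k∈[0..1] ⇒ -0.100516 +0.006839 = -0.093676;  D = +0.034196-0.087212i
d^4_{4,-2}: single k=0 term ⇒ +0.021408;  D = -0.019427-0.008994i
Y_4^{m'}(θ=1.5149,φ=1.0655) and Σ D·Y over m':
  (-0.5133+0.0234i)·(-0.1914+0.3959i)  (+0.0045-0.3117i)·(-0.0695+0.0038i)  (-0.3911-0.0291i)·(+0.1733+0.2763i)  (+0.0144-0.1069i)·(-0.0380+0.0688i)  (-0.4495-0.0883i)·(+0.3075+0.0000i)  (-0.1101+0.4241i)·(+0.0380+0.0688i)  (+0.2374+0.0770i)·(+0.1733-0.2763i)  (+0.0342-0.0872i)·(+0.0695+0.0038i)  (-0.0194-0.0090i)·(-0.1914-0.3959i)
Y_4^-2(R⁻¹ n̂) = -0.069354-0.361428i

Re=-0.0694 Im=-0.3614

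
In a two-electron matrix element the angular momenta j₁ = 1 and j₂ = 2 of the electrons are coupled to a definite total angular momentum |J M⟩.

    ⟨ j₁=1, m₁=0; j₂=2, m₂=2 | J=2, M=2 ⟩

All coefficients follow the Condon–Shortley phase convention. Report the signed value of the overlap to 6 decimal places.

−√(2/3) = -0.816497

√[5·1!1!3!/6! · 1!1!4!0!4!0!] = √(24)
  +(−1)^1/∏(1,0,0,3,1,0)! = -1/6  (running -1/6)
⟨..|..⟩ = √(24)·(-1/6) = -0.816497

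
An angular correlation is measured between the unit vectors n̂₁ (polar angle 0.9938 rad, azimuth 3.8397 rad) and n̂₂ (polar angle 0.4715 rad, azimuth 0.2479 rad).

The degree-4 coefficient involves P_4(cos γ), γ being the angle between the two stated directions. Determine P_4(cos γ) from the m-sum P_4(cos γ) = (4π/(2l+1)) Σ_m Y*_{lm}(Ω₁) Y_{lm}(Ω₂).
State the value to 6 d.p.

0.299907

Summing Y*_{l m}(θ₁,φ₁)·Y_{l m}(θ₂,φ₂) over m ∈ [−4, 4]; prefactor 4π/(2·4+1) = 1.396263:
  [-4]  conj(Y_{4,-4})(Ω₁) = -0.20517 + 0.07470j ; Y_{4,-4}(Ω₂) = 0.01031 - 0.01577j ; Δ = -0.00094 + 0.00400j
  [-3]  conj(Y_{4,-3})(Ω₁) = 0.20096 - 0.34813j ; Y_{4,-3}(Ω₂) = 0.07691 - 0.07075j ; Δ = -0.00917 - 0.04099j
  [-2]  conj(Y_{4,-2})(Ω₁) = 0.04420 + 0.25062j ; Y_{4,-2}(Ω₂) = 0.27657 - 0.14959j ; Δ = 0.04972 + 0.06270j
  [-1]  conj(Y_{4,-1})(Ω₁) = 0.15193 + 0.12748j ; Y_{4,-1}(Ω₂) = 0.47432 - 0.12005j ; Δ = 0.08737 + 0.04223j
  [+0]  conj(Y_{4,0})(Ω₁) = -0.29916 + 0.00000j ; Y_{4,0}(Ω₂) = 0.13087 + 0.00000j ; Δ = -0.03915 + 0.00000j
  [+1]  conj(Y_{4,1})(Ω₁) = -0.15193 + 0.12748j ; Y_{4,1}(Ω₂) = -0.47432 - 0.12005j ; Δ = 0.08737 - 0.04223j
  [+2]  conj(Y_{4,2})(Ω₁) = 0.04420 - 0.25062j ; Y_{4,2}(Ω₂) = 0.27657 + 0.14959j ; Δ = 0.04972 - 0.06270j
  [+3]  conj(Y_{4,3})(Ω₁) = -0.20096 - 0.34813j ; Y_{4,3}(Ω₂) = -0.07691 - 0.07075j ; Δ = -0.00917 + 0.04099j
  [+4]  conj(Y_{4,4})(Ω₁) = -0.20517 - 0.07470j ; Y_{4,4}(Ω₂) = 0.01031 + 0.01577j ; Δ = -0.00094 - 0.00400j
Σ over m = 0.21479 + 0.00000j; ×(4π/9) → 0.29991 + 0.00000j. Real part: 0.299907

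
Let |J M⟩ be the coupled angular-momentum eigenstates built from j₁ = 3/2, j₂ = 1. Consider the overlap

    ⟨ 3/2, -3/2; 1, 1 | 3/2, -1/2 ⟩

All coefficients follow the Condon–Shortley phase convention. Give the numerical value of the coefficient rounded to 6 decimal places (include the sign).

−√(2/5) ≈ -0.632456

triangle: 1!×2!×1!/5! = 2/120
(j±m)!: 0!×3!×2!×0!×1!×2! = 24
prefactor² = (2J+1)×Δ×N² = 8/5
  k=1: −1/(1!×0!×2!×1!×0!×0!) = -1/2
Σ = -1/2  ⇒  CG² = 8/5×(-1/2)² = 2/5
CG = −√(2/5) = -0.632456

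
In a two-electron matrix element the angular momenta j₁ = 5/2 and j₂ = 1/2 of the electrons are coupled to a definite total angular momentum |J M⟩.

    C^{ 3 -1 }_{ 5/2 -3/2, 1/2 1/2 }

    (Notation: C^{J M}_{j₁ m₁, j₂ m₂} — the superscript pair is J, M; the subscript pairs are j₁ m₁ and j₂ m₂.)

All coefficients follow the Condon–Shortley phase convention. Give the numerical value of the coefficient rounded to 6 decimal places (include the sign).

√[7·0!5!1!/7! · 1!4!1!0!2!4!] = √(192)
  +(−1)^0/∏(0,0,4,1,1,0)! = 1/24  (running 1/24)
⟨..|..⟩ = √(192)·(1/24) = +0.577350

+0.577350  (= +√(1/3))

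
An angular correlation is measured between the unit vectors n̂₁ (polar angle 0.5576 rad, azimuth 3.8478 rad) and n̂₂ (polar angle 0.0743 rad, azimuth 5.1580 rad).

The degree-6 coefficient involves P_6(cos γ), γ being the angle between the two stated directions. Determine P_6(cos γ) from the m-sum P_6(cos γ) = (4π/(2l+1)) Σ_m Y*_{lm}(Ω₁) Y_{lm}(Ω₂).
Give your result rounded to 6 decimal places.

Expand P_6 via completeness: Σ_{m} conj(Y_{6,m}) at Ω₁ times Y_{6,m} at Ω₂ —
  [-6]  conj(Y_{6,-6})(Ω₁) = -0.004851-0.009430i ; Y_{6,-6}(Ω₂) = +0.000000+0.000000i ; Δ = -0.000000-0.000000i
  [-5]  conj(Y_{6,-5})(Ω₁) = +0.054498+0.022366i ; Y_{6,-5}(Ω₂) = +0.000003-0.000002i ; Δ = +0.000000-0.000000i
  [-4]  conj(Y_{6,-4})(Ω₁) = -0.183935+0.060294i ; Y_{6,-4}(Ω₂) = -0.000023-0.000105i ; Δ = +0.000011+0.000018i
  [-3]  conj(Y_{6,-3})(Ω₁) = +0.209850-0.343950i ; Y_{6,-3}(Ω₂) = -0.002052-0.000489i ; Δ = -0.000599+0.000603i
  [-2]  conj(Y_{6,-2})(Ω₁) = +0.074033+0.463521i ; Y_{6,-2}(Ω₂) = -0.017749+0.021968i ; Δ = -0.011497-0.006601i
  [-1]  conj(Y_{6,-1})(Ω₁) = -0.071379-0.060883i ; Y_{6,-1}(Ω₂) = +0.102562+0.214721i ; Δ = +0.005752-0.021571i
  [+0]  conj(Y_{6,0})(Ω₁) = -0.411657-0.000000i ; Y_{6,0}(Ω₂) = +0.958986+0.000000i ; Δ = -0.394773-0.000000i
  [+1]  conj(Y_{6,1})(Ω₁) = +0.071379-0.060883i ; Y_{6,1}(Ω₂) = -0.102562+0.214721i ; Δ = +0.005752+0.021571i
  [+2]  conj(Y_{6,2})(Ω₁) = +0.074033-0.463521i ; Y_{6,2}(Ω₂) = -0.017749-0.021968i ; Δ = -0.011497+0.006601i
  [+3]  conj(Y_{6,3})(Ω₁) = -0.209850-0.343950i ; Y_{6,3}(Ω₂) = +0.002052-0.000489i ; Δ = -0.000599-0.000603i
  [+4]  conj(Y_{6,4})(Ω₁) = -0.183935-0.060294i ; Y_{6,4}(Ω₂) = -0.000023+0.000105i ; Δ = +0.000011-0.000018i
  [+5]  conj(Y_{6,5})(Ω₁) = -0.054498+0.022366i ; Y_{6,5}(Ω₂) = -0.000003-0.000002i ; Δ = +0.000000+0.000000i
  [+6]  conj(Y_{6,6})(Ω₁) = -0.004851+0.009430i ; Y_{6,6}(Ω₂) = +0.000000-0.000000i ; Δ = -0.000000+0.000000i
Total Σ_m = -0.407438+0.000000i. Multiply by 0.966644: -0.393848+0.000000i. P_6(cos γ) = -0.393848

-0.393848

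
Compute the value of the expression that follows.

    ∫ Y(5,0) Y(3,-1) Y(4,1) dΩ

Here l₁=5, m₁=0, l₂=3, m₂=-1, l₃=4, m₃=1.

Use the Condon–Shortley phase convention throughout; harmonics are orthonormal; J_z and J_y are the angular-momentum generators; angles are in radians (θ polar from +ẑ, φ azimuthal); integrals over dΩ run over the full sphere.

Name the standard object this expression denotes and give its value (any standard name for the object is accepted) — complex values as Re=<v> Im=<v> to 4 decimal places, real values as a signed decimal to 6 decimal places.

This is a Gaunt coefficient — the integral of a triple product of spherical harmonics over the sphere.
Rules hold: Σm=0, L=12 even, 2≤4≤8.
N = 11·7·9 = 693
Δ = 4!·6!·2!/13! = 1/180180
Racah Σ t=1..3: t=1:−1/576 t=2:+1/144 t=3:−1/576 = 1/288
⇒ 3j(5 3 4; 0 0 0)² = 20/1001, sgn +1
Racah Σ t=0..2: t=0:+1/5760 t=1:−1/288 t=2:+1/288 = 1/5760
⇒ 3j(5 3 4; 0 -1 1)² = 1/12012, sgn -1
4πI² = N·(3j₀)²·(3jₘ)² = 15/13013
I = -1·√(0.00115269/4π) = -0.00957750

Gaunt coefficient, -0.009577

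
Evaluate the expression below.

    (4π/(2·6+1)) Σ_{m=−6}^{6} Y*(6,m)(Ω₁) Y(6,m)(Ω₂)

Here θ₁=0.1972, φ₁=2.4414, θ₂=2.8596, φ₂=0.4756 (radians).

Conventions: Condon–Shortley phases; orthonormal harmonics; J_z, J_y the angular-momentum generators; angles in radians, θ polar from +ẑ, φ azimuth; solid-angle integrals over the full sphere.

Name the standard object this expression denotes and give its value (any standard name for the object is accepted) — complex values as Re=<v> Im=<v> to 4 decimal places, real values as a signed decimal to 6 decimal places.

Legendre polynomial (addition theorem), +0.354607

This sum is the spherical-harmonic addition theorem: it equals the Legendre polynomial P_l(cos γ) of the angle γ between the two directions.
Expand P_6 via completeness: Σ_{m} conj(Y_{6,m}) at Ω₁ times Y_{6,m} at Ω₂ —
  m=-6: (-0.000013+0.000024i) × (-0.000215-0.000064i) = +0.000000-0.000000i  (running Σ = +0.000000-0.000000i)
  m=-5: (+0.000443-0.000167i) × (+0.001937+0.001855i) = +0.000001+0.000000i  (running Σ = +0.000001+0.000000i)
  m=-4: (-0.004746-0.001683i) × (-0.006371-0.018504i) = -0.000001+0.000099i  (running Σ = +0.000000+0.000099i)
  m=-3: (+0.018397+0.031414i) × (-0.013829+0.095372i) = -0.003250+0.001320i  (running Σ = -0.003250+0.001419i)
  m=-2: (+0.030120-0.175035i) × (+0.182790-0.256259i) = -0.039349-0.039713i  (running Σ = -0.042599-0.038294i)
  m=-1: (-0.403528+0.340020i) × (-0.529619+0.272770i) = +0.120969-0.290151i  (running Σ = +0.078370-0.328445i)
  m=0: (+0.641732-0.000000i) × (+0.327401+0.000000i) = +0.210103+0.000000i  (running Σ = +0.288473-0.328445i)
  m=1: (+0.403528+0.340020i) × (+0.529619+0.272770i) = +0.120969+0.290151i  (running Σ = +0.409442-0.038294i)
  m=2: (+0.030120+0.175035i) × (+0.182790+0.256259i) = -0.039349+0.039713i  (running Σ = +0.370093+0.001419i)
  m=3: (-0.018397+0.031414i) × (+0.013829+0.095372i) = -0.003250-0.001320i  (running Σ = +0.366843+0.000099i)
  m=4: (-0.004746+0.001683i) × (-0.006371+0.018504i) = -0.000001-0.000099i  (running Σ = +0.366842+0.000000i)
  m=5: (-0.000443-0.000167i) × (-0.001937+0.001855i) = +0.000001-0.000000i  (running Σ = +0.366843-0.000000i)
  m=6: (-0.000013-0.000024i) × (-0.000215+0.000064i) = +0.000000+0.000000i  (running Σ = +0.366843+0.000000i)
Total Σ_m = +0.366843+0.000000i. Multiply by 0.966644: +0.354607+0.000000i. P_6(cos γ) = 0.354607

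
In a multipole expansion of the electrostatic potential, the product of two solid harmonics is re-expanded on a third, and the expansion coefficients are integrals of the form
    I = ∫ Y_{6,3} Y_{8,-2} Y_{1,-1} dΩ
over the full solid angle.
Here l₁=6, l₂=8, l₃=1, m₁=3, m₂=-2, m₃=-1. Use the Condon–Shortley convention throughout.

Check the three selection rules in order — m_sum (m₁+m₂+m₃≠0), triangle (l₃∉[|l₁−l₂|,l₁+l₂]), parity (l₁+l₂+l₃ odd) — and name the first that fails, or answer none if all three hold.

triangle

azimuthal sum: 3 − 2 − 1 = 0  ✓
l₃ must lie in [2,14]; have l₃=1  ✗
L = 6 + 8 + 1 = 15 (odd)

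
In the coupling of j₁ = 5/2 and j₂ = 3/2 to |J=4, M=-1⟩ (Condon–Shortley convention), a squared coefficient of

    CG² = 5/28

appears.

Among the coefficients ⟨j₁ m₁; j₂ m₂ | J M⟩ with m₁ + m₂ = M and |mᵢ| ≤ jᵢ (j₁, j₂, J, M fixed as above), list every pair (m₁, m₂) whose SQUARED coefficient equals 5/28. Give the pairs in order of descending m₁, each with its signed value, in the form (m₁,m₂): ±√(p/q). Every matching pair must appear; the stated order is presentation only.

(1/2,-3/2): +√(5/28)

Admissible pairs with m₁+m₂ = M = -1: (-5/2,3/2), (-3/2,1/2), (-1/2,-1/2), (1/2,-3/2)
  (m₁,m₂)=(1/2,-3/2): CG² = 5/28, CG = +√(5/28)   ← matches the target
  (m₁,m₂)=(-1/2,-1/2): CG² = 15/28, CG = +√(15/28)
  (m₁,m₂)=(-3/2,1/2): CG² = 15/56, CG = +√(15/56)
  (m₁,m₂)=(-5/2,3/2): CG² = 1/56, CG = +√(1/56)
Pairs with CG² = 5/28: (1/2,-3/2): +√(5/28)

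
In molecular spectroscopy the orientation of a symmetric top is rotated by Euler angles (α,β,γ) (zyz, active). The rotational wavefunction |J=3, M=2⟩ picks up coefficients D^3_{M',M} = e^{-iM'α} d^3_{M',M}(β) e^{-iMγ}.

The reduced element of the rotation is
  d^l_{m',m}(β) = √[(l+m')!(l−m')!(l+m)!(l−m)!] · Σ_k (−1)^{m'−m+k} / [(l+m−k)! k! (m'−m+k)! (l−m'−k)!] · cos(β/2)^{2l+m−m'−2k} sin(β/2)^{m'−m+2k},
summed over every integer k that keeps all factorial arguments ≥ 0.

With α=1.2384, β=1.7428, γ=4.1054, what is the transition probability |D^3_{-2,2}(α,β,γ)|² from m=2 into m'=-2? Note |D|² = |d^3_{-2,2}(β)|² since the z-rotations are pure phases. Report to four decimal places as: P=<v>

P=0.2598

First d^3_{-2,2}(β=1.7428), then the phase factors e^{-i(-2)α} and e^{-i(2)γ}:
With c≡cos(β/2)=0.643756 and s≡sin(β/2)=0.765231, N=[1·120·120·1]^{1/2}=120.000000
k: max(0,(2)−(-2))=4 … min(3+(2),3−(-2))=5
  k=4: (−1)^0·120.0000/(24)·0.6438^2·0.7652^4 = +0.710530
  k=5: (−1)^1·120.0000/(120)·0.6438^0·0.7652^6 = -0.200796
d^3_{-2,2}(1.7428) = +0.710530 -0.200796 = +0.509734
|D^3_{-2,2}|² = |d^3_{-2,2}(β)|² = (+0.509734)² = 0.259829 (the z-rotation phases have unit modulus)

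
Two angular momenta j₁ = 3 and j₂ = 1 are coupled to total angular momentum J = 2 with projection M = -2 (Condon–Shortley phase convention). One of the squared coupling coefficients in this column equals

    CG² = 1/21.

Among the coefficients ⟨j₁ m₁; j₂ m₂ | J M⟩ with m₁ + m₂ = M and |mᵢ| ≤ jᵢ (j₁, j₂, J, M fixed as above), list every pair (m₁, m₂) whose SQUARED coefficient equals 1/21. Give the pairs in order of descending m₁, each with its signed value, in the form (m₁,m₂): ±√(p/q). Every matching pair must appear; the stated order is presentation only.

(-1,-1): +√(1/21)

Admissible pairs with m₁+m₂ = M = -2: (-3,1), (-2,0), (-1,-1)
  (m₁,m₂)=(-1,-1): CG² = 1/21, CG = +√(1/21)   ← matches the target
  (m₁,m₂)=(-2,0): CG² = 5/21, CG = −√(5/21)
  (m₁,m₂)=(-3,1): CG² = 5/7, CG = +√(5/7)
Pairs with CG² = 1/21: (-1,-1): +√(1/21)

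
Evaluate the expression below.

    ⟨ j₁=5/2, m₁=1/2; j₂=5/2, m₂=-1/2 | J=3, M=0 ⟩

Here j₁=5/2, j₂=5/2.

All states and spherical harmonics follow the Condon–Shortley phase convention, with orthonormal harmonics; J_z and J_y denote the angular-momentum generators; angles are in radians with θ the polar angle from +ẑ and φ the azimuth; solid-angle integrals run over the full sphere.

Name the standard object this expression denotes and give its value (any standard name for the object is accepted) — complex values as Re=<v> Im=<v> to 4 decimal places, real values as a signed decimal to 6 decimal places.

Clebsch–Gordan coefficient, −√(4/45) ≈ -0.298142

This is a Clebsch–Gordan (vector-coupling) coefficient.
√[7·2!3!3!/9! · 3!2!2!3!3!3!] = √(36/5)
  +(−1)^0/∏(0,2,2,2,1,1)! = 1/8  (running 1/8)
  +(−1)^1/∏(1,1,1,1,2,2)! = -1/4  (running -1/8)
  +(−1)^2/∏(2,0,0,0,3,3)! = 1/72  (running -1/9)
⟨..|..⟩ = √(36/5)·(-1/9) = -0.298142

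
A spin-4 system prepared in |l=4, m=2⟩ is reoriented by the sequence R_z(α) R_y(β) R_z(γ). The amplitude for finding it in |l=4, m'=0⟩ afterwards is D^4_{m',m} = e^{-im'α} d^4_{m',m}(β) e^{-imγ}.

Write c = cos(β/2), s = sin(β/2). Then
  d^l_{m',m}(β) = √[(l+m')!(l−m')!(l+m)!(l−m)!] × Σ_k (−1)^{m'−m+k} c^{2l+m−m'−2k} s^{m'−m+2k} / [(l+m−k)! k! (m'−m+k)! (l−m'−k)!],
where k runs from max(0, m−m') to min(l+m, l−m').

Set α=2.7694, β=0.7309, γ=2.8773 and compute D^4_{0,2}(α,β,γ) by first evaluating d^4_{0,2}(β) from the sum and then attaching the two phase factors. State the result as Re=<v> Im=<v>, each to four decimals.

First d^4_{0,2}(β=0.7309), then the phase factors e^{-i(0)α} and e^{-i(2)γ}:
Half-angle: c=0.933963, s=0.357370. N=√(24·24·720·2)=910.735966
Admissible k: 2..4 (factorial args all ≥0)
  k=2: (−1)^0·910.7360/(96)·0.9340^6·0.3574^2 = +0.804146
  k=3: (−1)^1·910.7360/(36)·0.9340^4·0.3574^4 = -0.313964
  k=4: (−1)^2·910.7360/(96)·0.9340^2·0.3574^6 = +0.017238
d^4_{0,2}(0.7309) = +0.804146 -0.313964 +0.017238 = +0.507420
D = (+1.000000+0.000000i)·(+0.507420)·(+0.863521+0.504312i) = +0.438168+0.255898i

Re=0.4382 Im=0.2559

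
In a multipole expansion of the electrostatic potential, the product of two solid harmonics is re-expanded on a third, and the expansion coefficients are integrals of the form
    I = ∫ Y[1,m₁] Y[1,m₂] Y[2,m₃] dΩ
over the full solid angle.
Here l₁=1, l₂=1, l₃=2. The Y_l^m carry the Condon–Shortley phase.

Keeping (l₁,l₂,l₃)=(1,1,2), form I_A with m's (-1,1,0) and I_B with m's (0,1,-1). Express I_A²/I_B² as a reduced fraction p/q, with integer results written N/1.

1/3

l's match ⇒ only the (l;m) 3-j factors differ between A and B.
A: triangle coeff Δ(1,1,2) = 1/30; Σ_t [0,0]: t=0:+1/4 = 1/4; (3j)²=1/30 [(1 1 2; -1 1 0)], sign=+1
B: triangle coeff Δ(1,1,2) = 1/30; Σ_t [0,0]: t=0:+1/2 = 1/2; (3j)²=1/10 [(1 1 2; 0 1 -1)], sign=-1
I_A²/I_B² = (1/30)/(1/10) = 1/3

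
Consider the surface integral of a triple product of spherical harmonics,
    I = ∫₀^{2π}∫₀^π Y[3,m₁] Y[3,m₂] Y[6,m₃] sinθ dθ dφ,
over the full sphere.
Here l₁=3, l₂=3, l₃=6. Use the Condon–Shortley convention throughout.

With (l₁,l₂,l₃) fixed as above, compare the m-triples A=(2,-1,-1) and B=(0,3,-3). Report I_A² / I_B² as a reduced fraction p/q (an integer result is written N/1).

5/4

Shared (l₁,l₂,l₃)=(3,3,6): N and (l;000)² cancel in I_A²/I_B².
A: Δ = 0!·6!·6!/13! = 1/12012; Racah Σ t=0..0: t=0:+1/5760 = 1/5760; ⇒ 3j(3 3 6; 2 -1 -1)² = 5/572, sgn -1
B: Δ = 0!·6!·6!/13! = 1/12012; Racah Σ t=0..0: t=0:+1/25920 = 1/25920; ⇒ 3j(3 3 6; 0 3 -3)² = 1/143, sgn -1
I_A²/I_B² = (5/572)/(1/143) = 5/4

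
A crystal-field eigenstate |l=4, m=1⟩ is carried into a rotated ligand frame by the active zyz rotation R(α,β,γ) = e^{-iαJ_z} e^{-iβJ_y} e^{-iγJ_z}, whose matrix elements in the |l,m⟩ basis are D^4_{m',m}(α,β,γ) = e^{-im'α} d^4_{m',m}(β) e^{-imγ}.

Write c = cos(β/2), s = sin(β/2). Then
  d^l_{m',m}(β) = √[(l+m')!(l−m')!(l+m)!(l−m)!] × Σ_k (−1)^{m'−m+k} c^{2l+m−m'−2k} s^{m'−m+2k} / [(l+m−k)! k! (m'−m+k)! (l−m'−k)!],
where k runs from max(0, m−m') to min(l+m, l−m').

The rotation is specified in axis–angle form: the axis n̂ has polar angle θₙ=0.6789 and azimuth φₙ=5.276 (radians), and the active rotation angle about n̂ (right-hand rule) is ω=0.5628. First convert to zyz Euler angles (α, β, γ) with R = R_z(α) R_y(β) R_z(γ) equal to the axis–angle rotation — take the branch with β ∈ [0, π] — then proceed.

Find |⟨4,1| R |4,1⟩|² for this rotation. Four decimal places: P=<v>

Axis–angle → zyz. n̂ = (sinθₙcosφₙ, sinθₙsinφₙ, cosθₙ) = (+0.335471, -0.530815, +0.778264), ω = 0.5628.
R = I cosω + sinω [n̂]ₓ + (1−cosω) n̂n̂ᵀ gives
  R = [+0.863122, -0.442713, -0.242951; +0.387783, +0.889223, -0.242709; +0.323488, +0.115276, +0.939184]
β = atan2(√(R₁₃²+R₂₃²), R₃₃) = 0.350550; α = atan2(R₂₃, R₁₃) mod 2π = 3.926493; γ = atan2(R₃₂, −R₃₁) mod 2π = 2.799271
First d^4_{1,1}(β=0.3505), then the phase factors e^{-i(1)α} and e^{-i(1)γ}:
With c≡cos(β/2)=0.984679 and s≡sin(β/2)=0.174379, N=[120·6·120·6]^{1/2}=720.000000
k∈{0,1,2,3} keeps every argument non-negative
  k=0: (−1)^0·720.0000/(720)·0.9847^8·0.1744^0 = +0.883804
  k=1: (−1)^1·720.0000/(48)·0.9847^6·0.1744^2 = -0.415763
  k=2: (−1)^2·720.0000/(24)·0.9847^4·0.1744^4 = +0.026078
  k=3: (−1)^3·720.0000/(72)·0.9847^2·0.1744^6 = -0.000273
d^4_{1,1}(0.3505) = +0.883804 -0.415763 +0.026078 -0.000273 = +0.493847
|D^4_{1,1}|² = |d^4_{1,1}(β)|² = (+0.493847)² = 0.243885 (the z-rotation phases have unit modulus)

P=0.2439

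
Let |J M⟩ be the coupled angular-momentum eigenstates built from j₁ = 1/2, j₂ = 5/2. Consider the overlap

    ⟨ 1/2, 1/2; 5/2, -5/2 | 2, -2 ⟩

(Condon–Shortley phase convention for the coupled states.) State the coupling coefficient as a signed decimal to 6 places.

+√(5/6) = +0.912871

j₁+j₂−J=1  J+j₁−j₂=0  J−j₁+j₂=4  j₁+j₂+J+1=6
(j₁±m₁, j₂±m₂, J±M) = (1,0,0,5,0,4)
P² = 480
sum k=0..0:
  [0] +1/24 = 1/24
S = 1/24
C² = P²·S² = 5/6 ; C = +0.912871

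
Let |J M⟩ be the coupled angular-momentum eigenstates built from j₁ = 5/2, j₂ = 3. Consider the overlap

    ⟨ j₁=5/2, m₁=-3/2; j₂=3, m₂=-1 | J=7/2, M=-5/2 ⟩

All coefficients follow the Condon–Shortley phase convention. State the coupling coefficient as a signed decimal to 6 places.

−√(10/63) = -0.398410

triangle: 2!*3!*4!/10! = 288/3628800
(j±m)!: 1!*4!*2!*4!*1!*6! = 829440
prefactor² = (2J+1)*Δ*N² = 18432/35
  k=1: −1/(1!*1!*3!*1!*0!*3!) = -1/36
  k=2: +1/(2!*0!*2!*0!*1!*4!) = 1/96
Σ = -5/288  ⇒  CG² = 18432/35*(-5/288)² = 10/63
CG = −√(10/63) = -0.398410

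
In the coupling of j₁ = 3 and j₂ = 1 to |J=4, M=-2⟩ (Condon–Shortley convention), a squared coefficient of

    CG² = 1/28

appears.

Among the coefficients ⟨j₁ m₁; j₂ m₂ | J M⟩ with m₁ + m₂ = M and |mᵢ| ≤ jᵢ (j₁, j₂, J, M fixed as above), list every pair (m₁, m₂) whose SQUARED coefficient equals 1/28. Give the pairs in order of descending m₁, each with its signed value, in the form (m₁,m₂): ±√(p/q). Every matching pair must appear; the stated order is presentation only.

(-3,1): +√(1/28)

Admissible pairs with m₁+m₂ = M = -2: (-3,1), (-2,0), (-1,-1)
  (m₁,m₂)=(-1,-1): CG² = 15/28, CG = +√(15/28)
  (m₁,m₂)=(-2,0): CG² = 3/7, CG = +√(3/7)
  (m₁,m₂)=(-3,1): CG² = 1/28, CG = +√(1/28)   ← matches the target
Pairs with CG² = 1/28: (-3,1): +√(1/28)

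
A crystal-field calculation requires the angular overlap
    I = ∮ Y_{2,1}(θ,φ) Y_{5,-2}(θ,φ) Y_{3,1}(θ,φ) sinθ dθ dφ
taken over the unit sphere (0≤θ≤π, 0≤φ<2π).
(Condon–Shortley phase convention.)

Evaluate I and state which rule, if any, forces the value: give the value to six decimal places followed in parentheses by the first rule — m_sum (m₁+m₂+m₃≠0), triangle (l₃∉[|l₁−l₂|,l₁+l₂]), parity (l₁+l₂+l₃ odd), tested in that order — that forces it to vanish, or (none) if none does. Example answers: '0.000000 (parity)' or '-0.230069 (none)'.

0.245532 (none)

Checks pass: Σm=0; 10 even; l₃=3∈[3,7].
(2·2+1)(2·5+1)(2·3+1) = 385
Δ: 4! 0! 6! / 11! → 1/2310
sum: t=2:+1/144 = 1/144
3j²(2 5 3; 0 0 0) = Δ·Π!·Σ² = 10/231  (sign -1)
sum: t=1:−1/288 = -1/288
3j²(2 5 3; 1 -2 1) = Δ·Π!·Σ² = 1/22  (sign -1)
combine: 4πI² = 385·10/231·1/22 = 25/33
take √, sign +1: I = 0.24553200
No selection rule forces the value: the integral is nonzero (none).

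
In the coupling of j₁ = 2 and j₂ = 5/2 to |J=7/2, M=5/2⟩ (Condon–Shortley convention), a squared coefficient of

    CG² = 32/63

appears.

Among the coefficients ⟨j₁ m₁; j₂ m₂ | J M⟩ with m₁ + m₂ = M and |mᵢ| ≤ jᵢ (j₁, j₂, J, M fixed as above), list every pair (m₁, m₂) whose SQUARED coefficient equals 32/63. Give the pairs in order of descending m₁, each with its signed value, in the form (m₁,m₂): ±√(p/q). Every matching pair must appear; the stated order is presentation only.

Admissible pairs with m₁+m₂ = M = 5/2: (0,5/2), (1,3/2), (2,1/2)
  (m₁,m₂)=(2,1/2): CG² = 32/63, CG = +√(32/63)   ← matches the target
  (m₁,m₂)=(1,3/2): CG² = 1/63, CG = −√(1/63)
  (m₁,m₂)=(0,5/2): CG² = 10/21, CG = −√(10/21)
Pairs with CG² = 32/63: (2,1/2): +√(32/63)

(2,1/2): +√(32/63)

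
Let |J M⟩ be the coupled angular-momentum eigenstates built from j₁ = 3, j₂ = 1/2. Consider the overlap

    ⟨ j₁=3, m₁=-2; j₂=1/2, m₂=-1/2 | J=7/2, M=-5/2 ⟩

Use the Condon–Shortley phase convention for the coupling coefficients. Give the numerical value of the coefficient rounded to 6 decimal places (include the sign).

+√(6/7) ≈ +0.925820

triangle: 0!*6!*1!/8! = 720/40320
(j±m)!: 1!*5!*0!*1!*1!*6! = 86400
prefactor² = (2J+1)*Δ*N² = 86400/7
  k=0: +1/(0!*0!*5!*0!*1!*1!) = 1/120
Σ = 1/120  ⇒  CG² = 86400/7*(1/120)² = 6/7
CG = +√(6/7) = +0.925820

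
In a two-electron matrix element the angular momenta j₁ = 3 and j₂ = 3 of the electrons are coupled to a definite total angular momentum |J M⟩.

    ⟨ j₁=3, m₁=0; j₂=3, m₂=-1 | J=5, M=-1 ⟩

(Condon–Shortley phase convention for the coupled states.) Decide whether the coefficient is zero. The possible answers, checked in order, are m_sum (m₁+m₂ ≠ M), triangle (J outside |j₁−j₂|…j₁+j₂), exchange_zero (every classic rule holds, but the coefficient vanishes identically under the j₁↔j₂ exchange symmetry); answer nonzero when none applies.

m-sum: m₁+m₂ = 0+(-1) = -1, M = -1  ✓
triangle: |j₁−j₂| = 0 ≤ J = 5 ≤ j₁+j₂ = 6  ✓
exchange: j₁≠j₂ or m₁≠m₂ — the exchange symmetry imposes no constraint here
value check: CG = +√(5/42) = +0.345033 ≠ 0

nonzero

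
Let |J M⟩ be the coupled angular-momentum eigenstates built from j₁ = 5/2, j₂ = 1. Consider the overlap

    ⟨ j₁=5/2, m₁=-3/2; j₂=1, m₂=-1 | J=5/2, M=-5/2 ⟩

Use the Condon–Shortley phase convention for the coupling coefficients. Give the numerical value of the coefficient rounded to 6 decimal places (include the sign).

j₁+j₂−J=1  J+j₁−j₂=4  J−j₁+j₂=1  j₁+j₂+J+1=7
(j₁±m₁, j₂±m₂, J±M) = (1,4,0,2,0,5)
P² = 1152/7
sum k=0..0:
  [0] +1/24 = 1/24
S = 1/24
C² = P²·S² = 2/7 ; C = +0.534522

+0.534522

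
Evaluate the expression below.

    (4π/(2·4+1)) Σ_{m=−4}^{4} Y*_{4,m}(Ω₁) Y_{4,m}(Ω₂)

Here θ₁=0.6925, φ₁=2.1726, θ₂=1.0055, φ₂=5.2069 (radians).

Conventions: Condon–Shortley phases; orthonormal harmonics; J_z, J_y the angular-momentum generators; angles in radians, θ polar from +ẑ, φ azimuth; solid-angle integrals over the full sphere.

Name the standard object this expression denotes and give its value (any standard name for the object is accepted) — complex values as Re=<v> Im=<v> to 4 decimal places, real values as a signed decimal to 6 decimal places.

Legendre polynomial (addition theorem), +0.318589

This sum is the spherical-harmonic addition theorem: it equals the Legendre polynomial P_l(cos γ) of the angle γ between the two directions.
Term-by-term m-sum for l=4 (normalisation 4π/9 = 1.396263):
  [-4]  conj(Y_{4,-4})(Ω₁) = -0.054581+0.049277i ; Y_{4,-4}(Ω₂) = -0.089122-0.206606i ; Δ = +0.015045+0.006885i
  [-3]  conj(Y_{4,-3})(Ω₁) = +0.243853+0.058285i ; Y_{4,-3}(Ω₂) = -0.402179-0.035185i ; Δ = -0.096022-0.032021i
  [-2]  conj(Y_{4,-2})(Ω₁) = -0.154035-0.400473i ; Y_{4,-2}(Ω₂) = -0.132200+0.201001i ; Δ = +0.100859+0.021981i
  [-1]  conj(Y_{4,-1})(Ω₁) = -0.150897+0.219715i ; Y_{4,-1}(Ω₂) = -0.100691-0.186743i ; Δ = +0.056224+0.006056i
  [+0]  conj(Y_{4,0})(Ω₁) = -0.263362-0.000000i ; Y_{4,0}(Ω₂) = -0.288421+0.000000i ; Δ = +0.075959+0.000000i
  [+1]  conj(Y_{4,1})(Ω₁) = +0.150897+0.219715i ; Y_{4,1}(Ω₂) = +0.100691-0.186743i ; Δ = +0.056224-0.006056i
  [+2]  conj(Y_{4,2})(Ω₁) = -0.154035+0.400473i ; Y_{4,2}(Ω₂) = -0.132200-0.201001i ; Δ = +0.100859-0.021981i
  [+3]  conj(Y_{4,3})(Ω₁) = -0.243853+0.058285i ; Y_{4,3}(Ω₂) = +0.402179-0.035185i ; Δ = -0.096022+0.032021i
  [+4]  conj(Y_{4,4})(Ω₁) = -0.054581-0.049277i ; Y_{4,4}(Ω₂) = -0.089122+0.206606i ; Δ = +0.015045-0.006885i
Total Σ_m = +0.228172+0.000000i. Multiply by 1.396263: +0.318589+0.000000i. P_4(cos γ) = 0.318589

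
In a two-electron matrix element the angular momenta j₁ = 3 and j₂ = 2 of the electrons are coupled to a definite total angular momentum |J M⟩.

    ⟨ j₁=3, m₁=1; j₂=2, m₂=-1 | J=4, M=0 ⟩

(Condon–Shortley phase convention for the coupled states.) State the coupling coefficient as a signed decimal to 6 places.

√[9·1!5!3!/10! · 4!2!1!3!4!4!] = √(10368/35)
  +(−1)^0/∏(0,1,2,1,3,2)! = 1/24  (running 1/24)
  +(−1)^1/∏(1,0,1,0,4,3)! = -1/144  (running 5/144)
⟨..|..⟩ = √(10368/35)·(5/144) = +0.597614

+√(5/14) ≈ +0.597614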